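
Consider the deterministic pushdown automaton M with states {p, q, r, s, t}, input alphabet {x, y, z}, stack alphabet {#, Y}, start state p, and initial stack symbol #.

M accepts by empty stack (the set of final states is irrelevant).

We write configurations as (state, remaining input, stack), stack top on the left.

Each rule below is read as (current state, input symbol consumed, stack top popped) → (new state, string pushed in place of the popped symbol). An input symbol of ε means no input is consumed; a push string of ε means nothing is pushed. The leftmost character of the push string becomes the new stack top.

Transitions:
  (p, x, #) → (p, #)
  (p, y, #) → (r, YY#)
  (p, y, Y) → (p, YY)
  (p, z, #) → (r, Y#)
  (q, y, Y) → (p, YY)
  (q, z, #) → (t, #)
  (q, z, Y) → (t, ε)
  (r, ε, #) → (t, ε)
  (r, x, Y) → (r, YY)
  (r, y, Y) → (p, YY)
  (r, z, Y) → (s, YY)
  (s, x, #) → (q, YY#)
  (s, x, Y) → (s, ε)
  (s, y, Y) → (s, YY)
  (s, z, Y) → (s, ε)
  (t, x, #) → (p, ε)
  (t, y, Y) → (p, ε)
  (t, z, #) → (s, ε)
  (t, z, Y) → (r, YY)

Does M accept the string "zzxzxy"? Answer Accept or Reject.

Reject

(p, zzxzxy, #)
  read z, top #: go to r, push Y# → (r, zxzxy, Y#)
  read z, top Y: go to s, push YY → (s, xzxy, YY#)
  read x, top Y: go to s, push ε → (s, zxy, Y#)
  read z, top Y: go to s, push ε → (s, xy, #)
  read x, top #: go to q, push YY# → (q, y, YY#)
  read y, top Y: go to p, push YY → (p, ε, YYY#)
All input consumed; stack is YYY#, not empty, and no further ε-move applies.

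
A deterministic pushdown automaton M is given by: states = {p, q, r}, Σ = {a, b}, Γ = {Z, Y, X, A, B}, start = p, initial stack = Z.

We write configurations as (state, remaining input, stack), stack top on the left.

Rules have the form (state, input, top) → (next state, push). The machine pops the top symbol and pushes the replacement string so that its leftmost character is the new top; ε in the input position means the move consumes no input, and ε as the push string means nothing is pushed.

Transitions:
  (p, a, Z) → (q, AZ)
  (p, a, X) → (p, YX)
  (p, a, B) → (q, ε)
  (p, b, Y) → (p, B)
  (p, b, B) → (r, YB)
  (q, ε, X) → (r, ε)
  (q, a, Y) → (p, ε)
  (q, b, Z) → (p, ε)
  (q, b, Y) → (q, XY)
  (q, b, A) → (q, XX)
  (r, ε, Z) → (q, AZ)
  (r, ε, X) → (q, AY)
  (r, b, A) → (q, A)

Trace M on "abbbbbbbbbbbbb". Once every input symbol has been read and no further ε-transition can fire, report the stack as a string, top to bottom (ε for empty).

(p, abbbbbbbbbbbbb, Z)
  read a, top Z: go to q, push AZ → (q, bbbbbbbbbbbbb, AZ)
  read b, top A: go to q, push XX → (q, bbbbbbbbbbbb, XXZ)
  ε-move, top X: go to r, push ε → (r, bbbbbbbbbbbb, XZ)
  ε-move, top X: go to q, push AY → (q, bbbbbbbbbbbb, AYZ)
  read b, top A: go to q, push XX → (q, bbbbbbbbbbb, XXYZ)
  ε-move, top X: go to r, push ε → (r, bbbbbbbbbbb, XYZ)
  ε-move, top X: go to q, push AY → (q, bbbbbbbbbbb, AYYZ)
  read b, top A: go to q, push XX → (q, bbbbbbbbbb, XXYYZ)
  ε-move, top X: go to r, push ε → (r, bbbbbbbbbb, XYYZ)
  ε-move, top X: go to q, push AY → (q, bbbbbbbbbb, AYYYZ)
  read b, top A: go to q, push XX → (q, bbbbbbbbb, XXYYYZ)
  ε-move, top X: go to r, push ε → (r, bbbbbbbbb, XYYYZ)
  ε-move, top X: go to q, push AY → (q, bbbbbbbbb, AYYYYZ)
  read b, top A: go to q, push XX → (q, bbbbbbbb, XXYYYYZ)
  ε-move, top X: go to r, push ε → (r, bbbbbbbb, XYYYYZ)
  ε-move, top X: go to q, push AY → (q, bbbbbbbb, AYYYYYZ)
  read b, top A: go to q, push XX → (q, bbbbbbb, XXYYYYYZ)
  ε-move, top X: go to r, push ε → (r, bbbbbbb, XYYYYYZ)
  ε-move, top X: go to q, push AY → (q, bbbbbbb, AYYYYYYZ)
  read b, top A: go to q, push XX → (q, bbbbbb, XXYYYYYYZ)
  ε-move, top X: go to r, push ε → (r, bbbbbb, XYYYYYYZ)
  ε-move, top X: go to q, push AY → (q, bbbbbb, AYYYYYYYZ)
  read b, top A: go to q, push XX → (q, bbbbb, XXYYYYYYYZ)
  ε-move, top X: go to r, push ε → (r, bbbbb, XYYYYYYYZ)
  ε-move, top X: go to q, push AY → (q, bbbbb, AYYYYYYYYZ)
  read b, top A: go to q, push XX → (q, bbbb, XXYYYYYYYYZ)
  ε-move, top X: go to r, push ε → (r, bbbb, XYYYYYYYYZ)
  ε-move, top X: go to q, push AY → (q, bbbb, AYYYYYYYYYZ)
  read b, top A: go to q, push XX → (q, bbb, XXYYYYYYYYYZ)
  ε-move, top X: go to r, push ε → (r, bbb, XYYYYYYYYYZ)
  ε-move, top X: go to q, push AY → (q, bbb, AYYYYYYYYYYZ)
  read b, top A: go to q, push XX → (q, bb, XXYYYYYYYYYYZ)
  ε-move, top X: go to r, push ε → (r, bb, XYYYYYYYYYYZ)
  ε-move, top X: go to q, push AY → (q, bb, AYYYYYYYYYYYZ)
  read b, top A: go to q, push XX → (q, b, XXYYYYYYYYYYYZ)
  ε-move, top X: go to r, push ε → (r, b, XYYYYYYYYYYYZ)
  ε-move, top X: go to q, push AY → (q, b, AYYYYYYYYYYYYZ)
  read b, top A: go to q, push XX → (q, ε, XXYYYYYYYYYYYYZ)
  ε-move, top X: go to r, push ε → (r, ε, XYYYYYYYYYYYYZ)
  ε-move, top X: go to q, push AY → (q, ε, AYYYYYYYYYYYYYZ)
All input consumed in state q with stack AYYYYYYYYYYYYYZ.

AYYYYYYYYYYYYYZ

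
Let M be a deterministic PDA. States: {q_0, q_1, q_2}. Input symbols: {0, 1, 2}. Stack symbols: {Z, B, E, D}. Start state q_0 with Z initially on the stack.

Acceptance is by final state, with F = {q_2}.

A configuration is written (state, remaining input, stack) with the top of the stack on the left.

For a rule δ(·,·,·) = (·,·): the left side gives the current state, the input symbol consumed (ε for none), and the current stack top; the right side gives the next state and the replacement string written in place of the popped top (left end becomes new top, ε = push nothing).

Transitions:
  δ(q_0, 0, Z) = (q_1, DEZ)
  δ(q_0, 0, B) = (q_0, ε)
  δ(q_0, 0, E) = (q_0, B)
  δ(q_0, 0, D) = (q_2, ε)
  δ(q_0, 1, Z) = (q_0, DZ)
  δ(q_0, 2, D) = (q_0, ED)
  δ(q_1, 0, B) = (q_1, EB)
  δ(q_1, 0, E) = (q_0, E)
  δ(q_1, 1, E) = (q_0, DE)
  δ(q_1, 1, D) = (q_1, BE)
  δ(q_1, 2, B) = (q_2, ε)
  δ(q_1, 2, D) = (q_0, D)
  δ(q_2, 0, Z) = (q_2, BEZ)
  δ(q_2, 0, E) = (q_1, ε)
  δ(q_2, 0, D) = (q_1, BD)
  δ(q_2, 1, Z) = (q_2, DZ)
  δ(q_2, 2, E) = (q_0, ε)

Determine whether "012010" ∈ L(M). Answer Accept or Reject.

Accept

(q_0, 012010, Z) ⊢ (q_1, 12010, DEZ) ⊢ (q_1, 2010, BEEZ) ⊢ (q_2, 010, EEZ) ⊢ (q_1, 10, EZ) ⊢ (q_0, 0, DEZ) ⊢ (q_2, ε, EZ)
All input consumed; state q_2 ∈ F.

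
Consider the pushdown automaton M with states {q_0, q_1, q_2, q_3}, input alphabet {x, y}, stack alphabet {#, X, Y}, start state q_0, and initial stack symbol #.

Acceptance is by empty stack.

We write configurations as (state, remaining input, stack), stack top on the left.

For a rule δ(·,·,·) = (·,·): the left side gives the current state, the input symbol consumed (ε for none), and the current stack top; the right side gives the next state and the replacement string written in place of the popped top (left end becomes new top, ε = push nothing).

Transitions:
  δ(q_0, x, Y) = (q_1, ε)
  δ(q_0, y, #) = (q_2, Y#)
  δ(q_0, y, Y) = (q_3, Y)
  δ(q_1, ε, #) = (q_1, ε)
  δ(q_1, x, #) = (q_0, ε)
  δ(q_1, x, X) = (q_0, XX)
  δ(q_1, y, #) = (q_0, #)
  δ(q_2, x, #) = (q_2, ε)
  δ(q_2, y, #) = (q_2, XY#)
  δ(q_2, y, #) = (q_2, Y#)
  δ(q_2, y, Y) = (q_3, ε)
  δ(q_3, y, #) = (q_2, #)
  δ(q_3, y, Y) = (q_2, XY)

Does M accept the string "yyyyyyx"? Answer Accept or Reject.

One accepting computation: (q_0, yyyyyyx, #) ⊢ (q_2, yyyyyx, Y#) ⊢ (q_3, yyyyx, #) ⊢ (q_2, yyyx, #) ⊢ (q_2, yyx, Y#) ⊢ (q_3, yx, #) ⊢ (q_2, x, #) ⊢ (q_2, ε, ε)
All input consumed and the stack is empty.

Accept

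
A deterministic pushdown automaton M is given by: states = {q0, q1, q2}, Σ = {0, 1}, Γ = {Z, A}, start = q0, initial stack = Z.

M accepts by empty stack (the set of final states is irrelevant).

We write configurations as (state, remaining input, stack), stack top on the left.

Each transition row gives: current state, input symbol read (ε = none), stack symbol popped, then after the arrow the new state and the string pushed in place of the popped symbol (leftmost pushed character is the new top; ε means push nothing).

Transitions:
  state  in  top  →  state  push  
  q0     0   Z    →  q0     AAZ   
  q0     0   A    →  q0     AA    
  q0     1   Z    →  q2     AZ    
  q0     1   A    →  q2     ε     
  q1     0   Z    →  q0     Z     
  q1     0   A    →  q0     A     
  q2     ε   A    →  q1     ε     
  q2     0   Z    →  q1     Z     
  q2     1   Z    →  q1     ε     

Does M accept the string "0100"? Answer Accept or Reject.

Reject

(q0, 0100, Z)
  read 0, top Z: go to q0, push AAZ → (q0, 100, AAZ)
  read 1, top A: go to q2, push ε → (q2, 00, AZ)
  ε-move, top A: go to q1, push ε → (q1, 00, Z)
  read 0, top Z: go to q0, push Z → (q0, 0, Z)
  read 0, top Z: go to q0, push AAZ → (q0, ε, AAZ)
All input consumed; stack is AAZ, not empty, and no further ε-move applies.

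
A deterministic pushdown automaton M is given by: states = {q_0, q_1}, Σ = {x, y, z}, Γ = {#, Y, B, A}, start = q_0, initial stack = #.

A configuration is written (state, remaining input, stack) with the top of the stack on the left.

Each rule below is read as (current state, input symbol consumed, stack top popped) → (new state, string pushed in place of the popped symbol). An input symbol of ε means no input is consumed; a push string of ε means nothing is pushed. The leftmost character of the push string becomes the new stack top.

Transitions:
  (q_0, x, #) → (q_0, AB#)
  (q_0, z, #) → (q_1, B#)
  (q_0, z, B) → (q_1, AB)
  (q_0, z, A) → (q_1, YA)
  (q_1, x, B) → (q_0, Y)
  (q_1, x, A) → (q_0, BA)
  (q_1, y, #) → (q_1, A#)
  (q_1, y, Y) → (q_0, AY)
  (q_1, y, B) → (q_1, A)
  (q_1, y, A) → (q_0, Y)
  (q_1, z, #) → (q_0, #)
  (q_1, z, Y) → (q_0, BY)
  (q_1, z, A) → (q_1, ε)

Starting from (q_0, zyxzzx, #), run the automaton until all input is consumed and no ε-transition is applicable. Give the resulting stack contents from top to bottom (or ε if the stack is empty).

(q_0, zyxzzx, #)
  read z, top #: go to q_1, push B# → (q_1, yxzzx, B#)
  read y, top B: go to q_1, push A → (q_1, xzzx, A#)
  read x, top A: go to q_0, push BA → (q_0, zzx, BA#)
  read z, top B: go to q_1, push AB → (q_1, zx, ABA#)
  read z, top A: go to q_1, push ε → (q_1, x, BA#)
  read x, top B: go to q_0, push Y → (q_0, ε, YA#)
All input consumed in state q_0 with stack YA#.

YA#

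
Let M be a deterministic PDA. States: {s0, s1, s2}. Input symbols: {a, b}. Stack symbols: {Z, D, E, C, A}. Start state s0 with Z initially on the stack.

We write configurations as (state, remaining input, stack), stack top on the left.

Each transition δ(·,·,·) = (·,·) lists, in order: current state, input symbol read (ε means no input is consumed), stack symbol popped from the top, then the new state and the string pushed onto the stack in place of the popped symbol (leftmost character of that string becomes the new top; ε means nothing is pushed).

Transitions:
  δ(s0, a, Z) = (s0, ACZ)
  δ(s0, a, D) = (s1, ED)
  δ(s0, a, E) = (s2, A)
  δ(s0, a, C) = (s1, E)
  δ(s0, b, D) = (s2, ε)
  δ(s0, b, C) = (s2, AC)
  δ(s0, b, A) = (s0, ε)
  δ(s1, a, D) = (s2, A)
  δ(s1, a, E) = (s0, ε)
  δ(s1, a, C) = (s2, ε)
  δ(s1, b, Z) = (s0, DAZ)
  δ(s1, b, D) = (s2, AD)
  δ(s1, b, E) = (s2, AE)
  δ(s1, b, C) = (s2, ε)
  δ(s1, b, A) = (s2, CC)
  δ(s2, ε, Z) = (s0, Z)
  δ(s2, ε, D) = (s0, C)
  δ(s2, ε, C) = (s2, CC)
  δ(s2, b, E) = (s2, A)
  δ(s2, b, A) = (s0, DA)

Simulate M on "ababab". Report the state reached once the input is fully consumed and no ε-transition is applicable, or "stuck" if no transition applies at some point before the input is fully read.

stuck

(s0, ababab, Z) ⊢ (s0, babab, ACZ) ⊢ (s0, abab, CZ) ⊢ (s1, bab, EZ) ⊢ (s2, ab, AEZ)
No transition for (s2, a, top A); M blocks with input ab remaining.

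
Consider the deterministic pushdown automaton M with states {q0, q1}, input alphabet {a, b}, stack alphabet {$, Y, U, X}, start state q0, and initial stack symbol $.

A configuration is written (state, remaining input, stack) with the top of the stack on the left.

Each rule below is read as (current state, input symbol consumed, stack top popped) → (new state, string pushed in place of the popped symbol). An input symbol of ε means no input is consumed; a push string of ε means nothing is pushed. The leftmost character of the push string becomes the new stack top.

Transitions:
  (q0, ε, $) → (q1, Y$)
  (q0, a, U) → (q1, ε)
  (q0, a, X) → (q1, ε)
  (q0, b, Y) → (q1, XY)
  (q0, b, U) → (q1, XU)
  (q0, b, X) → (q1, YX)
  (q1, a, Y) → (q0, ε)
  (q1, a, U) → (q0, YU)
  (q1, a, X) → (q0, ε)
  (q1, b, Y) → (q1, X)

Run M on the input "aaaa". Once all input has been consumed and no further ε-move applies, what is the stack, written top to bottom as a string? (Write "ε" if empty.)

Y$

(q0, aaaa, $)
  ε-move, top $: go to q1, push Y$ → (q1, aaaa, Y$)
  read a, top Y: go to q0, push ε → (q0, aaa, $)
  ε-move, top $: go to q1, push Y$ → (q1, aaa, Y$)
  read a, top Y: go to q0, push ε → (q0, aa, $)
  ε-move, top $: go to q1, push Y$ → (q1, aa, Y$)
  read a, top Y: go to q0, push ε → (q0, a, $)
  ε-move, top $: go to q1, push Y$ → (q1, a, Y$)
  read a, top Y: go to q0, push ε → (q0, ε, $)
  ε-move, top $: go to q1, push Y$ → (q1, ε, Y$)
All input consumed in state q1 with stack Y$.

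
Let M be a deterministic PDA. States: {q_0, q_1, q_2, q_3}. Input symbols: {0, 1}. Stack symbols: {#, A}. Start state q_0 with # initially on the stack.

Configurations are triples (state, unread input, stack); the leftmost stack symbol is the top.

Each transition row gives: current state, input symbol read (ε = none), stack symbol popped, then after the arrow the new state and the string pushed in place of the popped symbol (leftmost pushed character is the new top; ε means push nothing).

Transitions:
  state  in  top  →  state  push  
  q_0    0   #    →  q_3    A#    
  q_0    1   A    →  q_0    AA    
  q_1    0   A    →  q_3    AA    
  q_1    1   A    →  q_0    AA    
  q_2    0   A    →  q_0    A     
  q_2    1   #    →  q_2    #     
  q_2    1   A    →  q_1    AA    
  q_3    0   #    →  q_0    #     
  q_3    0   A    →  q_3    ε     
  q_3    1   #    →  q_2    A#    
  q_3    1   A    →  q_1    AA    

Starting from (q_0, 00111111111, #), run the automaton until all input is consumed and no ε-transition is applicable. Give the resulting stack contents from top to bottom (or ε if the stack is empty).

AAAAAAAAA#

(q_0, 00111111111, #) ⊢ (q_3, 0111111111, A#) ⊢ (q_3, 111111111, #) ⊢ (q_2, 11111111, A#) ⊢ (q_1, 1111111, AA#) ⊢ (q_0, 111111, AAA#) ⊢ (q_0, 11111, AAAA#) ⊢ (q_0, 1111, AAAAA#) ⊢ (q_0, 111, AAAAAA#) ⊢ (q_0, 11, AAAAAAA#) ⊢ (q_0, 1, AAAAAAAA#) ⊢ (q_0, ε, AAAAAAAAA#)
All input consumed in state q_0 with stack AAAAAAAAA#.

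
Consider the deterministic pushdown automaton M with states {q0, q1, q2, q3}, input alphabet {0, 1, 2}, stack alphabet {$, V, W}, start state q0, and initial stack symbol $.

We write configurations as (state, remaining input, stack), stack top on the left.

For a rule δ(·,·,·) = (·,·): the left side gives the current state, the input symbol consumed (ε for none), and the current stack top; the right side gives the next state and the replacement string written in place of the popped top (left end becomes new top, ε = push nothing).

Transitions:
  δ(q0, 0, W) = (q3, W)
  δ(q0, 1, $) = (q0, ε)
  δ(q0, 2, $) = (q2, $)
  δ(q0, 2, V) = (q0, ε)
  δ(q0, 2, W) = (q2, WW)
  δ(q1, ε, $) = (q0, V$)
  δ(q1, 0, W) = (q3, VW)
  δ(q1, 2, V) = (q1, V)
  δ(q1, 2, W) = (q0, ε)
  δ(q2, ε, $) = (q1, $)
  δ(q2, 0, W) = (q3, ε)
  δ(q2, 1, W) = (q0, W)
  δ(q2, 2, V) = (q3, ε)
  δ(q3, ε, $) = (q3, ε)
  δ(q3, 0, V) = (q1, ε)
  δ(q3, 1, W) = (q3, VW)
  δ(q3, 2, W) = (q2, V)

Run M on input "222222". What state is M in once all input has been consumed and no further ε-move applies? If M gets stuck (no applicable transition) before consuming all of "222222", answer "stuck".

(q0, 222222, $)
  read 2, top $: go to q2, push $ → (q2, 22222, $)
  ε-move, top $: go to q1, push $ → (q1, 22222, $)
  ε-move, top $: go to q0, push V$ → (q0, 22222, V$)
  read 2, top V: go to q0, push ε → (q0, 2222, $)
  read 2, top $: go to q2, push $ → (q2, 222, $)
  ε-move, top $: go to q1, push $ → (q1, 222, $)
  ε-move, top $: go to q0, push V$ → (q0, 222, V$)
  read 2, top V: go to q0, push ε → (q0, 22, $)
  read 2, top $: go to q2, push $ → (q2, 2, $)
  ε-move, top $: go to q1, push $ → (q1, 2, $)
  ε-move, top $: go to q0, push V$ → (q0, 2, V$)
  read 2, top V: go to q0, push ε → (q0, ε, $)
All input consumed; M is in state q0.

q0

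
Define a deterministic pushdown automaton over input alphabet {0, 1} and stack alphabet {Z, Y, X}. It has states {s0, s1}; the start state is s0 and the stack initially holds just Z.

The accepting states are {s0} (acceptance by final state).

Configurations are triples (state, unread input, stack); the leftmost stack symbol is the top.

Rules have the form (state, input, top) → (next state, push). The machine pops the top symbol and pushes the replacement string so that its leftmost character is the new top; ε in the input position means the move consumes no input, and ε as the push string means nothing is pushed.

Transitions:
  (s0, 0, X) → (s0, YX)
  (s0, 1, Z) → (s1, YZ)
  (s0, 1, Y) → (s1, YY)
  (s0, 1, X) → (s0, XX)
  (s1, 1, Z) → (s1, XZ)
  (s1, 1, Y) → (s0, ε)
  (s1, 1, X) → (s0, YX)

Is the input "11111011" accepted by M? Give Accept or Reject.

Reject

(s0, 11111011, Z) ⊢ (s1, 1111011, YZ) ⊢ (s0, 111011, Z) ⊢ (s1, 11011, YZ) ⊢ (s0, 1011, Z) ⊢ (s1, 011, YZ)
No transition applies at (s1, 011, YZ); input not fully consumed.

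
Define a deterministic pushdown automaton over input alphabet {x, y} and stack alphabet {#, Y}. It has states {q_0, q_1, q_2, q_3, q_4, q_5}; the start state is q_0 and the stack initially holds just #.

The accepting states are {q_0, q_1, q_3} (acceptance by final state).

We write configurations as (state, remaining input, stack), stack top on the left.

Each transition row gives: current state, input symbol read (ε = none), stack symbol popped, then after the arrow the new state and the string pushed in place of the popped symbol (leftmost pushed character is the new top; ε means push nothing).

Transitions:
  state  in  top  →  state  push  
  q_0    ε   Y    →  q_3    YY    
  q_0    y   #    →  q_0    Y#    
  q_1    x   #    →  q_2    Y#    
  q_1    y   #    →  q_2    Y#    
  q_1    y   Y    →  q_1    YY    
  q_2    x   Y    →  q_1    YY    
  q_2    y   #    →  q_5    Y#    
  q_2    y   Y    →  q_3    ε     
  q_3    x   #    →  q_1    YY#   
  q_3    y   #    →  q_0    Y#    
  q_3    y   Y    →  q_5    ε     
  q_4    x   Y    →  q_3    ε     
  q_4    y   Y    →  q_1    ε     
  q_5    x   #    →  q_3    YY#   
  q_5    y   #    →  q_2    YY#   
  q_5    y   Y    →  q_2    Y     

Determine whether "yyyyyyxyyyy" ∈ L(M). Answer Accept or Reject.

(q_0, yyyyyyxyyyy, #)
  read y, top #: go to q_0, push Y# → (q_0, yyyyyxyyyy, Y#)
  ε-move, top Y: go to q_3, push YY → (q_3, yyyyyxyyyy, YY#)
  read y, top Y: go to q_5, push ε → (q_5, yyyyxyyyy, Y#)
  read y, top Y: go to q_2, push Y → (q_2, yyyxyyyy, Y#)
  read y, top Y: go to q_3, push ε → (q_3, yyxyyyy, #)
  read y, top #: go to q_0, push Y# → (q_0, yxyyyy, Y#)
  ε-move, top Y: go to q_3, push YY → (q_3, yxyyyy, YY#)
  read y, top Y: go to q_5, push ε → (q_5, xyyyy, Y#)
No transition applies at (q_5, xyyyy, Y#); input not fully consumed.

Reject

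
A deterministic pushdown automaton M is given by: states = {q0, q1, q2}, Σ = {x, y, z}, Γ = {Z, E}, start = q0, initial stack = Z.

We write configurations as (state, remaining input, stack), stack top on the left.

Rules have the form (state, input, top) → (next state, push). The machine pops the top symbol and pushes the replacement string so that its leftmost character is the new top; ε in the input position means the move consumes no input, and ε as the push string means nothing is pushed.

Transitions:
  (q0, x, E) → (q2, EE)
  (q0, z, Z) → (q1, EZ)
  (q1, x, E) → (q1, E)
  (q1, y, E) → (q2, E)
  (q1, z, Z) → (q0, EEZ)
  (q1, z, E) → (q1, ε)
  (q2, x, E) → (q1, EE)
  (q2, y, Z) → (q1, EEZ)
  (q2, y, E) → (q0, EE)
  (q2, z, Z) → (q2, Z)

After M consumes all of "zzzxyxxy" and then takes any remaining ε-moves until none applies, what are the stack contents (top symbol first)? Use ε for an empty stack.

(q0, zzzxyxxy, Z)
  read z, top Z: go to q1, push EZ → (q1, zzxyxxy, EZ)
  read z, top E: go to q1, push ε → (q1, zxyxxy, Z)
  read z, top Z: go to q0, push EEZ → (q0, xyxxy, EEZ)
  read x, top E: go to q2, push EE → (q2, yxxy, EEEZ)
  read y, top E: go to q0, push EE → (q0, xxy, EEEEZ)
  read x, top E: go to q2, push EE → (q2, xy, EEEEEZ)
  read x, top E: go to q1, push EE → (q1, y, EEEEEEZ)
  read y, top E: go to q2, push E → (q2, ε, EEEEEEZ)
All input consumed in state q2 with stack EEEEEEZ.

EEEEEEZ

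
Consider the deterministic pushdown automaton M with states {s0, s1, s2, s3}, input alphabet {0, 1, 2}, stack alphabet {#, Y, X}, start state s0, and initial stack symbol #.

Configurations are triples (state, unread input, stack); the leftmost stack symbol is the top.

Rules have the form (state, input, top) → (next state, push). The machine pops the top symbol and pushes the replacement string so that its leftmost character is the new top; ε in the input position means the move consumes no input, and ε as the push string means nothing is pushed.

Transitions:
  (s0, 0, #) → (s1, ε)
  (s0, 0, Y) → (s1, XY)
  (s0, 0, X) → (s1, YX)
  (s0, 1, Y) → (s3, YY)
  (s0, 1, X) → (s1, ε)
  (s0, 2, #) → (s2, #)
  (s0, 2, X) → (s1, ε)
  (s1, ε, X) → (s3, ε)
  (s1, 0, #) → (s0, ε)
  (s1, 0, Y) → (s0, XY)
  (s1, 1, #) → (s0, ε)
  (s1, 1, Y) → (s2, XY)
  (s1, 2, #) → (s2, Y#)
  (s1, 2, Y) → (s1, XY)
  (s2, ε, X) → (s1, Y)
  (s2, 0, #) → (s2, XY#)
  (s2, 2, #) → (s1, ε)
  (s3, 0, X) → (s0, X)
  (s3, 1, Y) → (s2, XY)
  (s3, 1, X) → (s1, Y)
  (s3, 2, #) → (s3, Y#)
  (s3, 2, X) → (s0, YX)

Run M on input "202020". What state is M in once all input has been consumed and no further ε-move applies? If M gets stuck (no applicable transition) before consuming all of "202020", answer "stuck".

(s0, 202020, #)
  read 2, top #: go to s2, push # → (s2, 02020, #)
  read 0, top #: go to s2, push XY# → (s2, 2020, XY#)
  ε-move, top X: go to s1, push Y → (s1, 2020, YY#)
  read 2, top Y: go to s1, push XY → (s1, 020, XYY#)
  ε-move, top X: go to s3, push ε → (s3, 020, YY#)
No transition for (s3, 0, top Y); M blocks with input 020 remaining.

stuck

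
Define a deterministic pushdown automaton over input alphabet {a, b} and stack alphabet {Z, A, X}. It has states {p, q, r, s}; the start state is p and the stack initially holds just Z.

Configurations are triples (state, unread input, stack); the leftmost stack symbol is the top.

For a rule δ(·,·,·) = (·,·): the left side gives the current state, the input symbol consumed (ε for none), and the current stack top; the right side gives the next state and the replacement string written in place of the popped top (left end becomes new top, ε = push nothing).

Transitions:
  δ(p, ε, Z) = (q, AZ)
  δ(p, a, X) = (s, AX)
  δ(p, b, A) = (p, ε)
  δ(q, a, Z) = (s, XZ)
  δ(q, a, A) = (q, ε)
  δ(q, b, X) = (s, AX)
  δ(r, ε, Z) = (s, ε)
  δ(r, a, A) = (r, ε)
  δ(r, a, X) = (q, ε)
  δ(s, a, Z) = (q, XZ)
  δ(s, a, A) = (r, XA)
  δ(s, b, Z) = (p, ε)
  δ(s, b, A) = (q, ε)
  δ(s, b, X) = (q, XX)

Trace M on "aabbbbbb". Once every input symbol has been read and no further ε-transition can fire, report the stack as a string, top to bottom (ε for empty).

(p, aabbbbbb, Z) ⊢ (q, aabbbbbb, AZ) ⊢ (q, abbbbbb, Z) ⊢ (s, bbbbbb, XZ) ⊢ (q, bbbbb, XXZ) ⊢ (s, bbbb, AXXZ) ⊢ (q, bbb, XXZ) ⊢ (s, bb, AXXZ) ⊢ (q, b, XXZ) ⊢ (s, ε, AXXZ)
All input consumed in state s with stack AXXZ.

AXXZ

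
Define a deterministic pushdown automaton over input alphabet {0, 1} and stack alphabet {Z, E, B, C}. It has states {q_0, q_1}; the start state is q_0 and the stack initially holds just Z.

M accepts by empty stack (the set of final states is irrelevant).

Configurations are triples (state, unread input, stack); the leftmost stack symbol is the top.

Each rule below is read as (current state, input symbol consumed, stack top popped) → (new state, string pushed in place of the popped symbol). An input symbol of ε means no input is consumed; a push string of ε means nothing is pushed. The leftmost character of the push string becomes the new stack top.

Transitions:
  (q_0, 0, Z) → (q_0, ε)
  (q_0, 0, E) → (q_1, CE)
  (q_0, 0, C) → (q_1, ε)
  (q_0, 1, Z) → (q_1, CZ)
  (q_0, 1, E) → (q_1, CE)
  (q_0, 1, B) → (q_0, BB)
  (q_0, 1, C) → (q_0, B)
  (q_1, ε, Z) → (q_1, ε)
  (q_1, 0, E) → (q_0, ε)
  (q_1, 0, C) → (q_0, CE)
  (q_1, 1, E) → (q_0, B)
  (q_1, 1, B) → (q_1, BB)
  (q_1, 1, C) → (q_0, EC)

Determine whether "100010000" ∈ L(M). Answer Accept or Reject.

Accept

(q_0, 100010000, Z)
  read 1, top Z: go to q_1, push CZ → (q_1, 00010000, CZ)
  read 0, top C: go to q_0, push CE → (q_0, 0010000, CEZ)
  read 0, top C: go to q_1, push ε → (q_1, 010000, EZ)
  read 0, top E: go to q_0, push ε → (q_0, 10000, Z)
  read 1, top Z: go to q_1, push CZ → (q_1, 0000, CZ)
  read 0, top C: go to q_0, push CE → (q_0, 000, CEZ)
  read 0, top C: go to q_1, push ε → (q_1, 00, EZ)
  read 0, top E: go to q_0, push ε → (q_0, 0, Z)
  read 0, top Z: go to q_0, push ε → (q_0, ε, ε)
All input consumed and the stack is empty.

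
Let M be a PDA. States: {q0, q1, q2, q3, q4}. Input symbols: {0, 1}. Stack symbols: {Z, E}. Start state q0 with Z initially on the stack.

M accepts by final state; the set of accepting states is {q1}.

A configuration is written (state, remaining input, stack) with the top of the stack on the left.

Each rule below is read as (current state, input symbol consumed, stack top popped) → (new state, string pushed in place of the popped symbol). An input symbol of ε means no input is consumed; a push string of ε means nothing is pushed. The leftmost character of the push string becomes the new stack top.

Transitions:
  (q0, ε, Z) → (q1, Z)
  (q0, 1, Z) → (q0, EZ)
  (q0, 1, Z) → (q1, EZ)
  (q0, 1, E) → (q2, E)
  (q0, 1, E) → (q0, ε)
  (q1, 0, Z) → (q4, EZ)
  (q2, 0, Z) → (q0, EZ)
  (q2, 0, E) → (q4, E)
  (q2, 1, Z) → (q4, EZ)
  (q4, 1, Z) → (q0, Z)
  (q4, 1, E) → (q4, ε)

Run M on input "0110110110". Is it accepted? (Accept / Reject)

Reject

No computation consumes all input and reaches a final state.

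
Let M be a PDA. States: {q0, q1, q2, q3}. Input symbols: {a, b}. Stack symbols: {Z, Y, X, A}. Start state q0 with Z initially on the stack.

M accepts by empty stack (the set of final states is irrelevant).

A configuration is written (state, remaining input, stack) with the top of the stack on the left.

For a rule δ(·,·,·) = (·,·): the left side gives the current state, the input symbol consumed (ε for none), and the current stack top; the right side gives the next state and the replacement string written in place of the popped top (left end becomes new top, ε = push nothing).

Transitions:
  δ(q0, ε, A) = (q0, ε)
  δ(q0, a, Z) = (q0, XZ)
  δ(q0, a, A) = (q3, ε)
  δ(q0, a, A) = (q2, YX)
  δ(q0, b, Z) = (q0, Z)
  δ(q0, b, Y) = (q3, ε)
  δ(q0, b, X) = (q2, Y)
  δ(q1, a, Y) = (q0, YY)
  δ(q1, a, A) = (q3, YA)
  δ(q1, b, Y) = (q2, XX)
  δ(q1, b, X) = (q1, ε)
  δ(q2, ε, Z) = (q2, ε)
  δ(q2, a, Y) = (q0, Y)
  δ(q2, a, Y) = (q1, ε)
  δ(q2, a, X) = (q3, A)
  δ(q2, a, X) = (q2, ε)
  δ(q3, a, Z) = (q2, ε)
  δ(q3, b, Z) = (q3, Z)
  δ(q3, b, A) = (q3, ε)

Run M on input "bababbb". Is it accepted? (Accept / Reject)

No computation consumes all input and empties the stack.

Reject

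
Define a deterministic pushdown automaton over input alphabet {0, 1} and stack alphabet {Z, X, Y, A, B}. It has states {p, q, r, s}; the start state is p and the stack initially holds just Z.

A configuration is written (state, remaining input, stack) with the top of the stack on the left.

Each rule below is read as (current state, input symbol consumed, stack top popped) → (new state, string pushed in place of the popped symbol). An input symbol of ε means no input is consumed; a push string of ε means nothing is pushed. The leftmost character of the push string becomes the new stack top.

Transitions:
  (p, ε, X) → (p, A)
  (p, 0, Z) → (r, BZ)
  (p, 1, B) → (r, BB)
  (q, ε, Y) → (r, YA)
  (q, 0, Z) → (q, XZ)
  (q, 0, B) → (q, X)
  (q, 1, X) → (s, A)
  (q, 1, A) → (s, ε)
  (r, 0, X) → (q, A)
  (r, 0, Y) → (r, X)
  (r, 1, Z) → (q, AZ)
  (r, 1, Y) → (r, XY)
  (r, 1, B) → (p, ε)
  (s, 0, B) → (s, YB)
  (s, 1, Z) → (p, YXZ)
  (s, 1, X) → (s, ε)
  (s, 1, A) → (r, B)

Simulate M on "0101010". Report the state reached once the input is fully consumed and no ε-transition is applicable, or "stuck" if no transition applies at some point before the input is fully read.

r

(p, 0101010, Z)
  read 0, top Z: go to r, push BZ → (r, 101010, BZ)
  read 1, top B: go to p, push ε → (p, 01010, Z)
  read 0, top Z: go to r, push BZ → (r, 1010, BZ)
  read 1, top B: go to p, push ε → (p, 010, Z)
  read 0, top Z: go to r, push BZ → (r, 10, BZ)
  read 1, top B: go to p, push ε → (p, 0, Z)
  read 0, top Z: go to r, push BZ → (r, ε, BZ)
All input consumed; M is in state r.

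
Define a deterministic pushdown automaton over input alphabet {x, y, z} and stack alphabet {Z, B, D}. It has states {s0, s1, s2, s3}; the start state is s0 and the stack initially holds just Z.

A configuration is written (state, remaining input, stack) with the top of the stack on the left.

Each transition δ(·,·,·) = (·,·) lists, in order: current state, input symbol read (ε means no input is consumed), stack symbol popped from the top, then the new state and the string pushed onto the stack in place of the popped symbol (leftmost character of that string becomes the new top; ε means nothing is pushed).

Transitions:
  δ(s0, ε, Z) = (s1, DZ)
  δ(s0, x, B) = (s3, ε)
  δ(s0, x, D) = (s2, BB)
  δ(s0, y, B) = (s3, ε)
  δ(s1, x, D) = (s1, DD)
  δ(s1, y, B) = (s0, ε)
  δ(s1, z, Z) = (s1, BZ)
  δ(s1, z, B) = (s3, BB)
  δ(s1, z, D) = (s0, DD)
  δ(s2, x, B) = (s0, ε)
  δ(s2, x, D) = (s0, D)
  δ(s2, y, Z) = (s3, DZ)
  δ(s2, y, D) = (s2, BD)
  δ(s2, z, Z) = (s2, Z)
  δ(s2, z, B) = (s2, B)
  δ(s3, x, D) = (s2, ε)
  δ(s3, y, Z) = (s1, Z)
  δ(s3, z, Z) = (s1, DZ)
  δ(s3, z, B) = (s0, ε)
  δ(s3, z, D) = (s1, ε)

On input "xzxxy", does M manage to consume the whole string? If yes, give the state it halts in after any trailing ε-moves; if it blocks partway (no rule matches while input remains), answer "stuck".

s3

(s0, xzxxy, Z)
  ε-move, top Z: go to s1, push DZ → (s1, xzxxy, DZ)
  read x, top D: go to s1, push DD → (s1, zxxy, DDZ)
  read z, top D: go to s0, push DD → (s0, xxy, DDDZ)
  read x, top D: go to s2, push BB → (s2, xy, BBDDZ)
  read x, top B: go to s0, push ε → (s0, y, BDDZ)
  read y, top B: go to s3, push ε → (s3, ε, DDZ)
All input consumed; M is in state s3.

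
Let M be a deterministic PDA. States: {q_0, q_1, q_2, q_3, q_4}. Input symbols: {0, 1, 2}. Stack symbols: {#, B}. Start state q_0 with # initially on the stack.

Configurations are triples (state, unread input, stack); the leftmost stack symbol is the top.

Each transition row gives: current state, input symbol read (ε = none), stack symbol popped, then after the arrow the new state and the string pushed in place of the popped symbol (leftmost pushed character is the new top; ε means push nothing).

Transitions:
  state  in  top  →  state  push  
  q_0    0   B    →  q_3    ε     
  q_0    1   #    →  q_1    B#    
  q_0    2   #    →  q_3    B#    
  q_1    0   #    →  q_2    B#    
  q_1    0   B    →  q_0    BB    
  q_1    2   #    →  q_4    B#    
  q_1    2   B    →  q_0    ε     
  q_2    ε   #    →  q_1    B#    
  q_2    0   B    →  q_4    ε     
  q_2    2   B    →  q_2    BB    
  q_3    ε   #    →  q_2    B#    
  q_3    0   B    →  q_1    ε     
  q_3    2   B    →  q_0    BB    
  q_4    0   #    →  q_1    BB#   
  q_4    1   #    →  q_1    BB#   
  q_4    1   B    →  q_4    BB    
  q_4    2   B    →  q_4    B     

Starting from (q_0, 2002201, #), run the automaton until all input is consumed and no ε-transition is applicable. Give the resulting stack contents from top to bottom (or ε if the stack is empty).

BBB#

(q_0, 2002201, #) ⊢ (q_3, 002201, B#) ⊢ (q_1, 02201, #) ⊢ (q_2, 2201, B#) ⊢ (q_2, 201, BB#) ⊢ (q_2, 01, BBB#) ⊢ (q_4, 1, BB#) ⊢ (q_4, ε, BBB#)
All input consumed in state q_4 with stack BBB#.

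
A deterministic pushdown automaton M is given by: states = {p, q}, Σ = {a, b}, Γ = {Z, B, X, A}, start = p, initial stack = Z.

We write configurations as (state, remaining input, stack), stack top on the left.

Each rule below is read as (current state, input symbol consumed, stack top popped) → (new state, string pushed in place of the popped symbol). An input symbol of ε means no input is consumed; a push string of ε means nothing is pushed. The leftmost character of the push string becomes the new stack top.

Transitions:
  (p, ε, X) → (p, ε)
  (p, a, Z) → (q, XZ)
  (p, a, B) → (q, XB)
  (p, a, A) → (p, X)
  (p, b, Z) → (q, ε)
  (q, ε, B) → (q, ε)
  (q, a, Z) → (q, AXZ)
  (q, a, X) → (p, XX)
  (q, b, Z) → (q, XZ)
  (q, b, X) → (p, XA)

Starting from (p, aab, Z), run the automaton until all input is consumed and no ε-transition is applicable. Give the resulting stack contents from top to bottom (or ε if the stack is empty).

(p, aab, Z)
  read a, top Z: go to q, push XZ → (q, ab, XZ)
  read a, top X: go to p, push XX → (p, b, XXZ)
  ε-move, top X: go to p, push ε → (p, b, XZ)
  ε-move, top X: go to p, push ε → (p, b, Z)
  read b, top Z: go to q, push ε → (q, ε, ε)
All input consumed in state q with stack ε.

ε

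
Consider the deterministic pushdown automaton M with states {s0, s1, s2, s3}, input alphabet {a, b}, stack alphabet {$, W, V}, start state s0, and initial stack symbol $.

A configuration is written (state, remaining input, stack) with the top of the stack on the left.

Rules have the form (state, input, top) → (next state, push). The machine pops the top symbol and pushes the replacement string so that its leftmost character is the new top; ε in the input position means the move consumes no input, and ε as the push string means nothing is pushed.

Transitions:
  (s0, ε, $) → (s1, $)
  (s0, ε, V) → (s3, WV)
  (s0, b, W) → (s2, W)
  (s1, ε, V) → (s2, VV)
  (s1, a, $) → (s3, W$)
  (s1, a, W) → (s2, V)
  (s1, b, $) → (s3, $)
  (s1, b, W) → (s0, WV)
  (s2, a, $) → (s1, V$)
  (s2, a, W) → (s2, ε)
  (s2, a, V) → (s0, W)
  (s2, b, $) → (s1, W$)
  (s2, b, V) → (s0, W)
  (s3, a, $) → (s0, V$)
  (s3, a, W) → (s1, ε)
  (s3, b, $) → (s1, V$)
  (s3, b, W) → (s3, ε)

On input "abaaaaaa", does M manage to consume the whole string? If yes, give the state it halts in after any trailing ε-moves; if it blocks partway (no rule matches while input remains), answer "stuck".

(s0, abaaaaaa, $)
  ε-move, top $: go to s1, push $ → (s1, abaaaaaa, $)
  read a, top $: go to s3, push W$ → (s3, baaaaaa, W$)
  read b, top W: go to s3, push ε → (s3, aaaaaa, $)
  read a, top $: go to s0, push V$ → (s0, aaaaa, V$)
  ε-move, top V: go to s3, push WV → (s3, aaaaa, WV$)
  read a, top W: go to s1, push ε → (s1, aaaa, V$)
  ε-move, top V: go to s2, push VV → (s2, aaaa, VV$)
  read a, top V: go to s0, push W → (s0, aaa, WV$)
No transition for (s0, a, top W); M blocks with input aaa remaining.

stuck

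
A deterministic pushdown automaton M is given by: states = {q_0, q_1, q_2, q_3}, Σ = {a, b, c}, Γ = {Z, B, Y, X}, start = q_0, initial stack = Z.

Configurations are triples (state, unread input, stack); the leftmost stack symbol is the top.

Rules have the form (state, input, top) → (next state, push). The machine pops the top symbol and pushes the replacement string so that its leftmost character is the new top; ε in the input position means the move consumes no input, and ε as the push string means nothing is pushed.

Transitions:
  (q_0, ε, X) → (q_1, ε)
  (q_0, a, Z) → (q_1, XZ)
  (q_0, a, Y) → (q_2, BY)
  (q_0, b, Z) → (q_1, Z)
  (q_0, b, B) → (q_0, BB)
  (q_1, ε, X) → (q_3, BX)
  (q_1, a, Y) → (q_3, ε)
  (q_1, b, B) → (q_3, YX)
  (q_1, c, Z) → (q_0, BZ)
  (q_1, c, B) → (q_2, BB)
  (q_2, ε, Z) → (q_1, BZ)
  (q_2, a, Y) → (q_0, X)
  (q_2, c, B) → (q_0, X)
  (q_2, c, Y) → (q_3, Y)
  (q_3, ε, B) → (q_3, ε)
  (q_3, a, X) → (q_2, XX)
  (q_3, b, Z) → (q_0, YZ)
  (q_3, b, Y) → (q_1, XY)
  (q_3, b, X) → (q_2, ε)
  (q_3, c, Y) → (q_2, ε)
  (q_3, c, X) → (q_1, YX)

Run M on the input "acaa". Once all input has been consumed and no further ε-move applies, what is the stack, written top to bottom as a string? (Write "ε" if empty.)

(q_0, acaa, Z)
  read a, top Z: go to q_1, push XZ → (q_1, caa, XZ)
  ε-move, top X: go to q_3, push BX → (q_3, caa, BXZ)
  ε-move, top B: go to q_3, push ε → (q_3, caa, XZ)
  read c, top X: go to q_1, push YX → (q_1, aa, YXZ)
  read a, top Y: go to q_3, push ε → (q_3, a, XZ)
  read a, top X: go to q_2, push XX → (q_2, ε, XXZ)
All input consumed in state q_2 with stack XXZ.

XXZ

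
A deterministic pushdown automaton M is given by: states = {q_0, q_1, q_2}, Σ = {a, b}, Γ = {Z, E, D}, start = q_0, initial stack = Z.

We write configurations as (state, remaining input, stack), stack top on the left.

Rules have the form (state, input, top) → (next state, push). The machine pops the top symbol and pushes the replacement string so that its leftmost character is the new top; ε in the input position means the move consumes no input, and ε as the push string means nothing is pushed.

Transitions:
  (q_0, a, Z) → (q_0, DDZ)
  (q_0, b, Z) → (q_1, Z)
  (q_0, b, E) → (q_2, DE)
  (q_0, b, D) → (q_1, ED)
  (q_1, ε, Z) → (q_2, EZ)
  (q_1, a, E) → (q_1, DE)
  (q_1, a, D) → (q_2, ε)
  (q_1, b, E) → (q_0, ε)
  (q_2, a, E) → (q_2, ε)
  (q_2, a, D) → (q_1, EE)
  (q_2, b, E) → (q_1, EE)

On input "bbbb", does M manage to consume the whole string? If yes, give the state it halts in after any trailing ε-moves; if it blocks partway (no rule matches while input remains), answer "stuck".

q_2

(q_0, bbbb, Z) ⊢ (q_1, bbb, Z) ⊢ (q_2, bbb, EZ) ⊢ (q_1, bb, EEZ) ⊢ (q_0, b, EZ) ⊢ (q_2, ε, DEZ)
All input consumed; M is in state q_2.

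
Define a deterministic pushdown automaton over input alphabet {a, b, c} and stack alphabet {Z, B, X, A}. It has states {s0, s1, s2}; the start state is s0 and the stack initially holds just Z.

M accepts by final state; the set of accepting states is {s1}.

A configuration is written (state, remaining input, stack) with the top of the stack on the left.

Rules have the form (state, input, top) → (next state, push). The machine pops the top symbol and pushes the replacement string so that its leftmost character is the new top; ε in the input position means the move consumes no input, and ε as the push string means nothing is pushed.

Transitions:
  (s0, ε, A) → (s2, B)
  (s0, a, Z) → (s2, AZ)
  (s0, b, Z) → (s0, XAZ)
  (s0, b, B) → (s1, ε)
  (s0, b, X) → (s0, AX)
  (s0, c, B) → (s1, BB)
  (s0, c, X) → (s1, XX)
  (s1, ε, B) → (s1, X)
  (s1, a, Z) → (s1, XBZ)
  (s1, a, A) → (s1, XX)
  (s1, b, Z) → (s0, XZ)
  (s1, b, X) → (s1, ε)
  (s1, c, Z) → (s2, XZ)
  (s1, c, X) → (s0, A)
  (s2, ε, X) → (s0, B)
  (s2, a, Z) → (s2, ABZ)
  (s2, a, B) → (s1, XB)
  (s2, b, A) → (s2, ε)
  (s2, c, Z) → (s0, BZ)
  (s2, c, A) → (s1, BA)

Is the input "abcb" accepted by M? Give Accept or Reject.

Accept

(s0, abcb, Z)
  read a, top Z: go to s2, push AZ → (s2, bcb, AZ)
  read b, top A: go to s2, push ε → (s2, cb, Z)
  read c, top Z: go to s0, push BZ → (s0, b, BZ)
  read b, top B: go to s1, push ε → (s1, ε, Z)
All input consumed; state s1 ∈ F.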